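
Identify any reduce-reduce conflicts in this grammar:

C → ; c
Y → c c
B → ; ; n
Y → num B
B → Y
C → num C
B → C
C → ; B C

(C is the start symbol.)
A reduce-reduce conflict occurs when an LR(0) state has two complete items [A → α .] and [B → β .] — both call for a reduction, and with no lookahead the parser cannot choose between them.

Augment with C' → C and build the canonical LR(0) collection (I0 = CLOSURE({[C' → . C]}), then GOTO on every symbol after a dot until no new states appear). It has 18 states:
  I0: { [C → . ; B C], [C → . ; c], [C → . num C], [C' → . C] }  — shift
  I1: { [B → . ; ; n], [B → . C], [B → . Y], [C → . ; B C], [C → . ; c], [C → . num C], [C → ; . B C], [C → ; . c], [Y → . c c], [Y → . num B] }  — shift
  I2: { [C' → C .] }  — accept
  I3: { [C → . ; B C], [C → . ; c], [C → . num C], [C → num . C] }  — shift
  I4: { [C → num C .] }  — reduce
  I5: { [B → . ; ; n], [B → . C], [B → . Y], [B → ; . ; n], [C → . ; B C], [C → . ; c], [C → . num C], [C → ; . B C], [C → ; . c], [Y → . c c], [Y → . num B] }  — shift
  I6: { [C → . ; B C], [C → . ; c], [C → . num C], [C → ; B . C] }  — shift
  I7: { [B → C .] }  — reduce
  I8: { [B → Y .] }  — reduce
  I9: { [C → ; c .], [Y → c . c] }  — shift, reduce
  I10: { [B → . ; ; n], [B → . C], [B → . Y], [C → . ; B C], [C → . ; c], [C → . num C], [C → num . C], [Y → . c c], [Y → . num B], [Y → num . B] }  — shift
  I11: { [Y → num B .] }  — reduce
  I12: { [B → C .], [C → num C .] }  — 2 reduces
  I13: { [Y → c . c] }  — shift
  I14: { [Y → c c .] }  — reduce
  I15: { [C → ; B C .] }  — reduce
  I16: { [B → . ; ; n], [B → . C], [B → . Y], [B → ; . ; n], [B → ; ; . n], [C → . ; B C], [C → . ; c], [C → . num C], [C → ; . B C], [C → ; . c], [Y → . c c], [Y → . num B] }  — shift
  I17: { [B → ; ; n .] }  — reduce

I12 contains complete items [B → C .], [C → num C .] — reduce-reduce conflict.

Answer: Yes — I12: [B → C .] vs [C → num C .]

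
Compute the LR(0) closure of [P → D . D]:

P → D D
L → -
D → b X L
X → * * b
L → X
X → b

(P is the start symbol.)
{ [D → . b X L], [P → D . D] }

Start with: [P → D . D]
  [P → D . D] has the dot before D: add [D → . b X L]
No further items can be added.

CLOSURE = { [D → . b X L], [P → D . D] }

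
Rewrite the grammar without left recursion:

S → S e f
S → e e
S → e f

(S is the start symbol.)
S is directly left-recursive. The standard transformation for
  A → A α₁ | ... | A α_m | β₁ | ... | β_n
is
  A  → β₁ A' | ... | β_n A'
  A' → α₁ A' | ... | α_m A' | ε

S → e e becomes S → e e S'
S → e f becomes S → e f S'
S → S e f becomes S' → e f S'
Add S' → ε

Resulting grammar:
S → e e S'
S → e f S'
S' → e f S'
S' → ε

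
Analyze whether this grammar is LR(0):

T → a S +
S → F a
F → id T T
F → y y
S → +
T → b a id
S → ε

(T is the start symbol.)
No. Shift-reduce conflict between [S → .] and [F → . id T T]

A grammar is LR(0) if no state in the canonical LR(0) collection has:
  - both a shift item (dot before a terminal) and a complete item (shift-reduce conflict), or
  - two or more complete items (reduce-reduce conflict; the accept item [T' → T .] counts as a complete item here).

Augment with T' → T and build the canonical LR(0) collection (I0 = CLOSURE({[T' → . T]}), then GOTO on every symbol after a dot until no new states appear). It has 16 states:
  I0: { [T → . a S +], [T → . b a id], [T' → . T] }  — shift
  I1: { [T' → T .] }  — accept
  I2: { [F → . id T T], [F → . y y], [S → . +], [S → . F a], [S → .], [T → a . S +] }  — shift, reduce
  I3: { [T → b . a id] }  — shift
  I4: { [T → b a . id] }  — shift
  I5: { [T → b a id .] }  — reduce
  I6: { [S → + .] }  — reduce
  I7: { [S → F . a] }  — shift
  I8: { [T → a S . +] }  — shift
  I9: { [F → id . T T], [T → . a S +], [T → . b a id] }  — shift
  I10: { [F → y . y] }  — shift
  I11: { [F → y y .] }  — reduce
  I12: { [F → id T . T], [T → . a S +], [T → . b a id] }  — shift
  I13: { [F → id T T .] }  — reduce
  I14: { [T → a S + .] }  — reduce
  I15: { [S → F a .] }  — reduce

Conflict in state I2:
  Shift-reduce conflict between [S → .] and [F → . id T T]
So the grammar is NOT LR(0).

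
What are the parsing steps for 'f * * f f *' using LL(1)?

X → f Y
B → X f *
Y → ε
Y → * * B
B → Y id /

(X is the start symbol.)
LL(1) parsing maintains a stack (initially the start symbol over $) and the input. At each step: if the stack top is a terminal, match it against the current input token; if it is a non-terminal N, replace it with the RHS of M[N, lookahead] (the unique production whose predict set contains the lookahead).

Stack is shown with the top on the left.

Stack      Input          Action
--------------------------------
X $        f * * f f * $  output X → f Y
f Y $      f * * f f * $  match 'f'
Y $        * * f f * $    output Y → * * B
* * B $    * * f f * $    match '*'
* B $      * f f * $      match '*'
B $        f f * $        output B → X f *
X f * $    f f * $        output X → f Y
f Y f * $  f f * $        match 'f'
Y f * $    f * $          output Y → ε
f * $      f * $          match 'f'
* $        * $            match '*'
$          $              accept

The string is accepted.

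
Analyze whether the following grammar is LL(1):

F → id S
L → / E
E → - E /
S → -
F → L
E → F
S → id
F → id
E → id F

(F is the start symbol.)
Relevant sets:
  FIRST(L) = { '/' }
  FIRST(F) = { '/', 'id' }

For F:
  PREDICT(F → id S) = { 'id' }
  PREDICT(F → L) = { '/' }
  PREDICT(F → id) = { 'id' }
For E:
  PREDICT(E → '-' E '/') = { '-' }
  PREDICT(E → F) = { '/', 'id' }
  PREDICT(E → id F) = { 'id' }
For S:
  PREDICT(S → '-') = { '-' }
  PREDICT(S → id) = { 'id' }
L has a single production, so nothing to check there.

Conflict found: Predict set conflict for F: { 'id' }
The grammar is NOT LL(1).

Answer: No. Predict set conflict for F: { 'id' }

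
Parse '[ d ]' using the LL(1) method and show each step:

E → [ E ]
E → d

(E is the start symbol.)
Stack is shown with the top on the left.

Stack    Input    Action
------------------------
E $      [ d ] $  output E → [ E ]
[ E ] $  [ d ] $  match '['
E ] $    d ] $    output E → d
d ] $    d ] $    match 'd'
] $      ] $      match ']'
$        $        accept

The string is accepted.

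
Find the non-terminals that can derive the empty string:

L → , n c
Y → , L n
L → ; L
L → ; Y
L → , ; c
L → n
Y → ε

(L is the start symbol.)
A non-terminal is nullable if it can derive ε (the empty string): either it has an ε-production, or it has a production whose right-hand side consists entirely of nullable non-terminals.

ε-productions: Y → ε
So Y is immediately nullable.
No further non-terminal can be added: every production for the remaining non-terminals contains a terminal or a non-nullable non-terminal.
Nullable = { 'Y' }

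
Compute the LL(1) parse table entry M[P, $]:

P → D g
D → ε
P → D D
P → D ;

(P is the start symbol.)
To find M[P, $], we find productions for P where $ is in the predict set (PREDICT(N → α) = (FIRST(α) \ {ε}) ∪ (FOLLOW(N) if α ⇒* ε)).

Relevant sets:
  FIRST(D) = { ε }
  FOLLOW(P) = { $ }

P → D g: PREDICT = { 'g' }
P → D D: PREDICT = { $ }
  $ is in predict set, so this production goes in M[P, $]
P → D ;: PREDICT = { ';' }

M[P, $] = P → D D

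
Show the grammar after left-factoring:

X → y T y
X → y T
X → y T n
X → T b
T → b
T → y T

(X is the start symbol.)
X → y T X'
X' → y
X' → ε
X' → n
X → T b
T → b
T → y T

Left-factoring transforms A → αβ₁ | αβ₂ into A → αA' and A' → β₁ | β₂
(α is the longest common prefix among the alternatives). Repeat until
no nonterminal has two alternatives with a common prefix.

Round 1: X has alternatives sharing prefix 'y T'. Introduce X': X → y T X'
  Add: X' → y
  Add: X' → ε
  Add: X' → n

No remaining common prefixes — done.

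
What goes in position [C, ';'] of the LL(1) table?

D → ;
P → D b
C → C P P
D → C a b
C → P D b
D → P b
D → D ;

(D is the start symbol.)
To find M[C, ';'], we find productions for C where ';' is in the predict set (PREDICT(N → α) = (FIRST(α) \ {ε}) ∪ (FOLLOW(N) if α ⇒* ε)).

Relevant sets:
  FIRST(C) = { ';' }
  FIRST(P) = { ';' }

C → C P P: PREDICT = { ';' }
  ';' is in predict set, so this production goes in M[C, ';']
C → P D b: PREDICT = { ';' }
  ';' is in predict set, so this production goes in M[C, ';']

M[C, ';'] = C → C P P, C → P D b  (a multiply-defined cell — the grammar is not LL(1))

Answer: C → C P P, C → P D b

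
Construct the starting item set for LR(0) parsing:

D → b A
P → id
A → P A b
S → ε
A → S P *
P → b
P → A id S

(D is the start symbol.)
First, augment the grammar with D' → D
I₀ = CLOSURE({ [D' → . D] }):
  [D' → . D] has the dot before D: add [D → . b A]
No further items can be added.

I₀ = { [D → . b A], [D' → . D] }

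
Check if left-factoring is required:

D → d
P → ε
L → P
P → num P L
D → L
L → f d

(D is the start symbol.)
No, left-factoring is not needed

Left-factoring is needed when two productions for the same non-terminal
share a common prefix on the right-hand side.

Productions for D:
  D → d
  D → L
Productions for P:
  P → ε
  P → num P L
Productions for L:
  L → P
  L → f d

No common prefixes found.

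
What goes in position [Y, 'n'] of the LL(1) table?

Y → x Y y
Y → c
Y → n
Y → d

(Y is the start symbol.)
To find M[Y, 'n'], we find productions for Y where 'n' is in the predict set (PREDICT(N → α) = (FIRST(α) \ {ε}) ∪ (FOLLOW(N) if α ⇒* ε)).

Y → x Y y: PREDICT = { 'x' }
Y → c: PREDICT = { 'c' }
Y → n: PREDICT = { 'n' }
  'n' is in predict set, so this production goes in M[Y, 'n']
Y → d: PREDICT = { 'd' }

M[Y, 'n'] = Y → n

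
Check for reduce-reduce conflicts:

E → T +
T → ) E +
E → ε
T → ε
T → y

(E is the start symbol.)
Yes — I0: [E → .] vs [T → .]; I1: [E → .] vs [T → .]

A reduce-reduce conflict occurs when an LR(0) state has two complete items [A → α .] and [B → β .] — both call for a reduction, and with no lookahead the parser cannot choose between them.

Augment with E' → E and build the canonical LR(0) collection (I0 = CLOSURE({[E' → . E]}), then GOTO on every symbol after a dot until no new states appear). It has 8 states:
  I0: { [E → . T +], [E → .], [E' → . E], [T → . ) E +], [T → . y], [T → .] }  — shift, 2 reduces
  I1: { [E → . T +], [E → .], [T → ) . E +], [T → . ) E +], [T → . y], [T → .] }  — shift, 2 reduces
  I2: { [E' → E .] }  — accept
  I3: { [E → T . +] }  — shift
  I4: { [T → y .] }  — reduce
  I5: { [E → T + .] }  — reduce
  I6: { [T → ) E . +] }  — shift
  I7: { [T → ) E + .] }  — reduce

I0 contains complete items [E → .], [T → .] — reduce-reduce conflict.
I1 contains complete items [E → .], [T → .] — reduce-reduce conflict.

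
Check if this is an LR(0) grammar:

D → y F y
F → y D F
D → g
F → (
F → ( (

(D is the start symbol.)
Augment with D' → D and build the canonical LR(0) collection (I0 = CLOSURE({[D' → . D]}), then GOTO on every symbol after a dot until no new states appear). It has 11 states:
  I0: { [D → . g], [D → . y F y], [D' → . D] }  — shift
  I1: { [D' → D .] }  — accept
  I2: { [D → g .] }  — reduce
  I3: { [D → y . F y], [F → . ( (], [F → . (], [F → . y D F] }  — shift
  I4: { [F → ( . (], [F → ( .] }  — shift, reduce
  I5: { [D → y F . y] }  — shift
  I6: { [D → . g], [D → . y F y], [F → y . D F] }  — shift
  I7: { [F → . ( (], [F → . (], [F → . y D F], [F → y D . F] }  — shift
  I8: { [F → y D F .] }  — reduce
  I9: { [D → y F y .] }  — reduce
  I10: { [F → ( ( .] }  — reduce

Conflict in state I4:
  Shift-reduce conflict between [F → ( .] and [F → ( . (]
So the grammar is NOT LR(0).

Answer: No. Shift-reduce conflict between [F → ( .] and [F → ( . (]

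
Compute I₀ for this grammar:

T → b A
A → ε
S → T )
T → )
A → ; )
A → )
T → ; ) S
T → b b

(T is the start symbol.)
First, augment the grammar with T' → T
I₀ = CLOSURE({ [T' → . T] }):
  [T' → . T] has the dot before T: add [T → . b A], [T → . )], [T → . ; ) S], [T → . b b]
No further items can be added.

I₀ = { [T → . )], [T → . ; ) S], [T → . b A], [T → . b b], [T' → . T] }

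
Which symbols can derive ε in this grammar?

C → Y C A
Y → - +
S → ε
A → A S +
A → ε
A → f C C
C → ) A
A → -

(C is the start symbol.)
{ 'A', 'S' }

A non-terminal is nullable if it can derive ε (the empty string): either it has an ε-production, or it has a production whose right-hand side consists entirely of nullable non-terminals.

ε-productions: S → ε, A → ε
So S, A are immediately nullable.
No further non-terminal can be added: every production for the remaining non-terminals contains a terminal or a non-nullable non-terminal.
Nullable = { 'A', 'S' }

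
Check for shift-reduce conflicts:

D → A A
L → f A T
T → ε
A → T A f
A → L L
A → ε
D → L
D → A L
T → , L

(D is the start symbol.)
Augment with D' → D and build the canonical LR(0) collection (I0 = CLOSURE({[D' → . D]}), then GOTO on every symbol after a dot until no new states appear). It has 16 states:
  I0: { [A → . L L], [A → . T A f], [A → .], [D → . A A], [D → . A L], [D → . L], [D' → . D], [L → . f A T], [T → . , L], [T → .] }  — shift, 2 reduces
  I1: { [L → . f A T], [T → , . L] }  — shift
  I2: { [A → . L L], [A → . T A f], [A → .], [D → A . A], [D → A . L], [L → . f A T], [T → . , L], [T → .] }  — shift, 2 reduces
  I3: { [D' → D .] }  — accept
  I4: { [A → L . L], [D → L .], [L → . f A T] }  — shift, reduce
  I5: { [A → . L L], [A → . T A f], [A → .], [A → T . A f], [L → . f A T], [T → . , L], [T → .] }  — shift, 2 reduces
  I6: { [A → . L L], [A → . T A f], [A → .], [L → . f A T], [L → f . A T], [T → . , L], [T → .] }  — shift, 2 reduces
  I7: { [L → f A . T], [T → . , L], [T → .] }  — shift, reduce
  I8: { [A → L . L], [L → . f A T] }  — shift
  I9: { [A → L L .] }  — reduce
  I10: { [L → f A T .] }  — reduce
  I11: { [A → T A . f] }  — shift
  I12: { [A → T A f .] }  — reduce
  I13: { [D → A A .] }  — reduce
  I14: { [A → L . L], [D → A L .], [L → . f A T] }  — shift, reduce
  I15: { [T → , L .] }  — reduce

I0 contains reduce items [A → .], [T → .] and shift items [L → . f A T], [T → . , L] — shift-reduce conflict.
I2 contains reduce items [A → .], [T → .] and shift items [L → . f A T], [T → . , L] — shift-reduce conflict.
I4 contains reduce item [D → L .] and shift item [L → . f A T] — shift-reduce conflict.
I5 contains reduce items [A → .], [T → .] and shift items [L → . f A T], [T → . , L] — shift-reduce conflict.
I6 contains reduce items [A → .], [T → .] and shift items [L → . f A T], [T → . , L] — shift-reduce conflict.
I7 contains reduce item [T → .] and shift item [T → . , L] — shift-reduce conflict.
I14 contains reduce item [D → A L .] and shift item [L → . f A T] — shift-reduce conflict.

Answer: Yes — I0: [A → .] vs [L → . f A T]; I2: [A → .] vs [L → . f A T]; I4: [D → L .] vs [L → . f A T]; I5: [A → .] vs [L → . f A T]; I6: [A → .] vs [L → . f A T]; I7: [T → .] vs [T → . , L]; I14: [D → A L .] vs [L → . f A T]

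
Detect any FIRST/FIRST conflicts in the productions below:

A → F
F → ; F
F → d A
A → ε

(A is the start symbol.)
No FIRST/FIRST conflicts.

FIRST sets of the non-terminals at (or reachable through a nullable prefix from) the front of some alternative:
  FIRST(F) = { ';', 'd' }

Productions for A:
  A → F: FIRST = { ';', 'd' }
  A → ε: FIRST = { ε }
Productions for F:
  F → ; F: FIRST = { ';' }
  F → d A: FIRST = { 'd' }

All alternatives of each non-terminal have pairwise disjoint FIRST sets.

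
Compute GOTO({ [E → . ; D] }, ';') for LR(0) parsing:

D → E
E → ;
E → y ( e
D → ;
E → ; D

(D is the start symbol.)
GOTO(I, ';') = CLOSURE({ [A → αX.β] : [A → α.Xβ] ∈ I, X = ';' })

Items with dot before ';', with the dot advanced:
  [E → . ; D] → [E → ; . D]
Closure of the advanced items:
  [E → ; . D] has the dot before D: add [D → . E], [D → . ;]
  [D → . E] has the dot before E: add [E → . ;], [E → . y ( e], [E → . ; D]

GOTO = { [D → . ;], [D → . E], [E → . ; D], [E → . ;], [E → . y ( e], [E → ; . D] }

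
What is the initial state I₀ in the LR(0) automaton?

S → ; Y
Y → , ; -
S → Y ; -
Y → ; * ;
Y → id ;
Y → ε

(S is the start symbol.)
{ [S → . ; Y], [S → . Y ; -], [S' → . S], [Y → . , ; -], [Y → . ; * ;], [Y → . id ;], [Y → .] }

First, augment the grammar with S' → S
I₀ = CLOSURE({ [S' → . S] }):
  [S' → . S] has the dot before S: add [S → . ; Y], [S → . Y ; -]
  [S → . Y ; -] has the dot before Y: add [Y → . , ; -], [Y → . ; * ;], [Y → . id ;], [Y → .]
No further items can be added.

I₀ = { [S → . ; Y], [S → . Y ; -], [S' → . S], [Y → . , ; -], [Y → . ; * ;], [Y → . id ;], [Y → .] }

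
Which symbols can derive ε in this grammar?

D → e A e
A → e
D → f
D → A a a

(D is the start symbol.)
A non-terminal is nullable if it can derive ε (the empty string): either it has an ε-production, or it has a production whose right-hand side consists entirely of nullable non-terminals.

There are no ε-productions, so no non-terminal can derive ε.
No non-terminals are nullable.

Answer: None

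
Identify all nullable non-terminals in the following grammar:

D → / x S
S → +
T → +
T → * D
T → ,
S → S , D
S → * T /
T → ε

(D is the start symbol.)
{ 'T' }

ε-productions: T → ε
So T is immediately nullable.
No further non-terminal can be added: every production for the remaining non-terminals contains a terminal or a non-nullable non-terminal.
Nullable = { 'T' }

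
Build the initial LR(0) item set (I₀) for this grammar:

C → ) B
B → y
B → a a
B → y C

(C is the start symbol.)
{ [C → . ) B], [C' → . C] }

First, augment the grammar with C' → C
I₀ = CLOSURE({ [C' → . C] }):
  [C' → . C] has the dot before C: add [C → . ) B]
No further items can be added.

I₀ = { [C → . ) B], [C' → . C] }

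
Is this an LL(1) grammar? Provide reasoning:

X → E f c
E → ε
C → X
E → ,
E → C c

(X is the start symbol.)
A grammar is LL(1) if for each non-terminal N with multiple productions, the predict sets of those productions are pairwise disjoint, where PREDICT(N → α) = (FIRST(α) \ {ε}) ∪ (FOLLOW(N) if α ⇒* ε).

Relevant sets:
  FIRST(C) = { ',', 'f' }
  FOLLOW(E) = { 'f' }

For E:
  PREDICT(E → ε) = { 'f' }
  PREDICT(E → ',') = { ',' }
  PREDICT(E → C c) = { ',', 'f' }
X, C have a single production, so nothing to check there.

Conflict found: Predict set conflict for E: { 'f' }
The grammar is NOT LL(1).

Answer: No. Predict set conflict for E: { 'f' }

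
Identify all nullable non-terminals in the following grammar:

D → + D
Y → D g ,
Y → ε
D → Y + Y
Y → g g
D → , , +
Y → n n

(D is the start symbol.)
A non-terminal is nullable if it can derive ε (the empty string): either it has an ε-production, or it has a production whose right-hand side consists entirely of nullable non-terminals.

ε-productions: Y → ε
So Y is immediately nullable.
No further non-terminal can be added: every production for the remaining non-terminals contains a terminal or a non-nullable non-terminal.
Nullable = { 'Y' }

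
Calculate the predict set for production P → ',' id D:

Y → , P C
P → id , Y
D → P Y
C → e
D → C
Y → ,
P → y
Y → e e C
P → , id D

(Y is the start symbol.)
PREDICT(P → ',' id D) = (FIRST(RHS) \ {ε}) ∪ (FOLLOW(P) if ε ∈ FIRST(RHS), i.e. RHS ⇒* ε)
FIRST(',' id D) = { ',' }
ε ∉ FIRST(',' id D), so FOLLOW(P) is not added.
PREDICT(P → ',' id D) = { ',' }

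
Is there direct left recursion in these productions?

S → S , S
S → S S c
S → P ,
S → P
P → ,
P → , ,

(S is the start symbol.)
Yes, S is left-recursive

Direct left recursion occurs when N → N α for some non-terminal N (the right-hand side begins with the left-hand side itself).

S → S , S: LEFT RECURSIVE (starts with S)
S → S S c: LEFT RECURSIVE (starts with S)
S → P ,: starts with P
S → P: starts with P
P → ,: starts with ','
P → , ,: starts with ','

The grammar has direct left recursion on: S.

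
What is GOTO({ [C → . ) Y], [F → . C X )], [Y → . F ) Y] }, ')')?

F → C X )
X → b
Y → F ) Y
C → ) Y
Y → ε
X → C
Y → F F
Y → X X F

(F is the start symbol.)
GOTO(I, ')') = CLOSURE({ [A → αX.β] : [A → α.Xβ] ∈ I, X = ')' })

Items with dot before ')', with the dot advanced:
  [C → . ) Y] → [C → ) . Y]
Closure of the advanced items:
  [C → ) . Y] has the dot before Y: add [Y → . F ) Y], [Y → .], [Y → . F F], [Y → . X X F]
  [Y → . F ) Y] has the dot before F: add [F → . C X )]
  [Y → . X X F] has the dot before X: add [X → . b], [X → . C]
  [F → . C X )] has the dot before C: add [C → . ) Y]

GOTO = { [C → ) . Y], [C → . ) Y], [F → . C X )], [X → . C], [X → . b], [Y → . F ) Y], [Y → . F F], [Y → . X X F], [Y → .] }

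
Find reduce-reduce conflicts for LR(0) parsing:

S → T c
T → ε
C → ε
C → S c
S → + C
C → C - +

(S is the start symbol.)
Yes — I1: [C → .] vs [T → .]

A reduce-reduce conflict occurs when an LR(0) state has two complete items [A → α .] and [B → β .] — both call for a reduction, and with no lookahead the parser cannot choose between them.

Augment with S' → S and build the canonical LR(0) collection (I0 = CLOSURE({[S' → . S]}), then GOTO on every symbol after a dot until no new states appear). It has 10 states:
  I0: { [S → . + C], [S → . T c], [S' → . S], [T → .] }  — shift, reduce
  I1: { [C → . C - +], [C → . S c], [C → .], [S → + . C], [S → . + C], [S → . T c], [T → .] }  — shift, 2 reduces
  I2: { [S' → S .] }  — accept
  I3: { [S → T . c] }  — shift
  I4: { [S → T c .] }  — reduce
  I5: { [C → C . - +], [S → + C .] }  — shift, reduce
  I6: { [C → S . c] }  — shift
  I7: { [C → S c .] }  — reduce
  I8: { [C → C - . +] }  — shift
  I9: { [C → C - + .] }  — reduce

I1 contains complete items [C → .], [T → .] — reduce-reduce conflict.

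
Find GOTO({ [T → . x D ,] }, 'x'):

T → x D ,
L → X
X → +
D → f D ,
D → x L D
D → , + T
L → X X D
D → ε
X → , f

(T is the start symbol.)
GOTO(I, 'x') = CLOSURE({ [A → αX.β] : [A → α.Xβ] ∈ I, X = 'x' })

Items with dot before 'x', with the dot advanced:
  [T → . x D ,] → [T → x . D ,]
Closure of the advanced items:
  [T → x . D ,] has the dot before D: add [D → . f D ,], [D → . x L D], [D → . , + T], [D → .]

GOTO = { [D → . , + T], [D → . f D ,], [D → . x L D], [D → .], [T → x . D ,] }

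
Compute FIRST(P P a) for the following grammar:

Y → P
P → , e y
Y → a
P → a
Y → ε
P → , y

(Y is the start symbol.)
FIRST sets of the non-terminals involved (from the grammar, by fixed-point iteration):
  FIRST(P) = { ',', 'a' }

To compute FIRST(P P a), process the symbols left to right:
Symbol P is a non-terminal. Add FIRST(P) \ {ε} = { ',', 'a' }
P is not nullable (ε ∉ FIRST(P)), so stop here.
FIRST(P P a) = { ',', 'a' }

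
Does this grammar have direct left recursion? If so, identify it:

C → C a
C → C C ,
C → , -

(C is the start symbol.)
Yes, C is left-recursive

Direct left recursion occurs when N → N α for some non-terminal N (the right-hand side begins with the left-hand side itself).

C → C a: LEFT RECURSIVE (starts with C)
C → C C ,: LEFT RECURSIVE (starts with C)
C → , -: starts with ','

The grammar has direct left recursion on: C.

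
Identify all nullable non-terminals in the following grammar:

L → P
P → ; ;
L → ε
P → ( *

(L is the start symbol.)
A non-terminal is nullable if it can derive ε (the empty string): either it has an ε-production, or it has a production whose right-hand side consists entirely of nullable non-terminals.

ε-productions: L → ε
So L is immediately nullable.
No further non-terminal can be added: every production for the remaining non-terminals contains a terminal or a non-nullable non-terminal.
Nullable = { 'L' }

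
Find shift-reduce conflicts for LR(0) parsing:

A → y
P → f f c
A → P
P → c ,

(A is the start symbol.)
A shift-reduce conflict occurs when an LR(0) state has both:
  - a complete (reduce) item [A → α .] (dot at the end), and
  - a shift item [B → β . c γ] (dot before a terminal).

Augment with A' → A and build the canonical LR(0) collection (I0 = CLOSURE({[A' → . A]}), then GOTO on every symbol after a dot until no new states appear). It has 9 states:
  I0: { [A → . P], [A → . y], [A' → . A], [P → . c ,], [P → . f f c] }  — shift
  I1: { [A' → A .] }  — accept
  I2: { [A → P .] }  — reduce
  I3: { [P → c . ,] }  — shift
  I4: { [P → f . f c] }  — shift
  I5: { [A → y .] }  — reduce
  I6: { [P → f f . c] }  — shift
  I7: { [P → f f c .] }  — reduce
  I8: { [P → c , .] }  — reduce

No state contains both a complete item and a shift item.

Answer: No shift-reduce conflicts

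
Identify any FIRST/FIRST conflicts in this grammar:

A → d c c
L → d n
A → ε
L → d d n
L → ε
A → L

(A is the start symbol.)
Yes. A → d c c / A → L on { 'd' }; A → ε / A → L on { ε }; L → d n / L → d d n on { 'd' }

A FIRST/FIRST conflict occurs when two productions N → α and N → β for the same non-terminal have FIRST(α) ∩ FIRST(β) ≠ ∅ (with ε ∈ FIRST of a nullable right-hand side, so two nullable alternatives also conflict).

FIRST sets of the non-terminals at (or reachable through a nullable prefix from) the front of some alternative:
  FIRST(L) = { 'd', ε }

Productions for A:
  A → d c c: FIRST = { 'd' }
  A → ε: FIRST = { ε }
  A → L: FIRST = { 'd', ε }
Productions for L:
  L → d n: FIRST = { 'd' }
  L → d d n: FIRST = { 'd' }
  L → ε: FIRST = { ε }

Conflict for A: A → d c c and A → L
  Overlap: { 'd' }
Conflict for A: A → ε and A → L
  Overlap: { ε }
Conflict for L: L → d n and L → d d n
  Overlap: { 'd' }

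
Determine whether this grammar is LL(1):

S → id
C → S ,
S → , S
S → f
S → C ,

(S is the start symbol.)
No. Predict set conflict for S: { 'id' }

A grammar is LL(1) if for each non-terminal N with multiple productions, the predict sets of those productions are pairwise disjoint, where PREDICT(N → α) = (FIRST(α) \ {ε}) ∪ (FOLLOW(N) if α ⇒* ε).

Relevant sets:
  FIRST(C) = { ',', 'f', 'id' }

For S:
  PREDICT(S → id) = { 'id' }
  PREDICT(S → ',' S) = { ',' }
  PREDICT(S → f) = { 'f' }
  PREDICT(S → C ',') = { ',', 'f', 'id' }
C has a single production, so nothing to check there.

Conflict found: Predict set conflict for S: { 'id' }
The grammar is NOT LL(1).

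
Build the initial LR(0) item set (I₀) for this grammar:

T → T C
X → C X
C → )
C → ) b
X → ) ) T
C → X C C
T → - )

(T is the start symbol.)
First, augment the grammar with T' → T
I₀ = CLOSURE({ [T' → . T] }):
  [T' → . T] has the dot before T: add [T → . T C], [T → . - )]
No further items can be added.

I₀ = { [T → . - )], [T → . T C], [T' → . T] }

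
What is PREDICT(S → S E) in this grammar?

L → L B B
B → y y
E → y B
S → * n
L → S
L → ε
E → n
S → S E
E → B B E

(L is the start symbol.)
PREDICT(S → S E) = (FIRST(RHS) \ {ε}) ∪ (FOLLOW(S) if ε ∈ FIRST(RHS), i.e. RHS ⇒* ε)
FIRST(S) = { '*' }
FIRST(S E) = { '*' }
ε ∉ FIRST(S E), so FOLLOW(S) is not added.
PREDICT(S → S E) = { '*' }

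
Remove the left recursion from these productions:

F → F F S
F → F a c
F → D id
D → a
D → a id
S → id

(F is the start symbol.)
F is directly left-recursive. The standard transformation for
  A → A α₁ | ... | A α_m | β₁ | ... | β_n
is
  A  → β₁ A' | ... | β_n A'
  A' → α₁ A' | ... | α_m A' | ε

F → D id becomes F → D id F'
F → F F S becomes F' → F S F'
F → F a c becomes F' → a c F'
Add F' → ε

Productions for other non-terminals are unchanged:
  D → a
  D → a id
  S → id

Resulting grammar:
F → D id F'
F' → F S F'
F' → a c F'
F' → ε
D → a
D → a id
S → id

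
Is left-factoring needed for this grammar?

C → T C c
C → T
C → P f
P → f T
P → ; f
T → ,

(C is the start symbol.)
Yes, C has productions with common prefix 'T'

Left-factoring is needed when two productions for the same non-terminal
share a common prefix on the right-hand side.

Productions for C:
  C → T C c
  C → T
  C → P f
Productions for P:
  P → f T
  P → ; f

Found common prefix 'T' in productions for C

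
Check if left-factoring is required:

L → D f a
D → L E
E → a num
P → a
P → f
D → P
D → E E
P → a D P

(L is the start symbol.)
Yes, P has productions with common prefix 'a'

Left-factoring is needed when two productions for the same non-terminal
share a common prefix on the right-hand side.

Productions for D:
  D → L E
  D → P
  D → E E
Productions for P:
  P → a
  P → f
  P → a D P

Found common prefix 'a' in productions for P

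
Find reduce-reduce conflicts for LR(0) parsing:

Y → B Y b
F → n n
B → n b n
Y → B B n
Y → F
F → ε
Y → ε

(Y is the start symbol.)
A reduce-reduce conflict occurs when an LR(0) state has two complete items [A → α .] and [B → β .] — both call for a reduction, and with no lookahead the parser cannot choose between them.

Augment with Y' → Y and build the canonical LR(0) collection (I0 = CLOSURE({[Y' → . Y]}), then GOTO on every symbol after a dot until no new states appear). It has 12 states:
  I0: { [B → . n b n], [F → . n n], [F → .], [Y → . B B n], [Y → . B Y b], [Y → . F], [Y → .], [Y' → . Y] }  — shift, 2 reduces
  I1: { [B → . n b n], [F → . n n], [F → .], [Y → . B B n], [Y → . B Y b], [Y → . F], [Y → .], [Y → B . B n], [Y → B . Y b] }  — shift, 2 reduces
  I2: { [Y → F .] }  — reduce
  I3: { [Y' → Y .] }  — accept
  I4: { [B → n . b n], [F → n . n] }  — shift
  I5: { [B → n b . n] }  — shift
  I6: { [F → n n .] }  — reduce
  I7: { [B → n b n .] }  — reduce
  I8: { [B → . n b n], [F → . n n], [F → .], [Y → . B B n], [Y → . B Y b], [Y → . F], [Y → .], [Y → B . B n], [Y → B . Y b], [Y → B B . n] }  — shift, 2 reduces
  I9: { [Y → B Y . b] }  — shift
  I10: { [Y → B Y b .] }  — reduce
  I11: { [B → n . b n], [F → n . n], [Y → B B n .] }  — shift, reduce

I0 contains complete items [F → .], [Y → .] — reduce-reduce conflict.
I1 contains complete items [F → .], [Y → .] — reduce-reduce conflict.
I8 contains complete items [F → .], [Y → .] — reduce-reduce conflict.

Answer: Yes — I0: [F → .] vs [Y → .]; I1: [F → .] vs [Y → .]; I8: [F → .] vs [Y → .]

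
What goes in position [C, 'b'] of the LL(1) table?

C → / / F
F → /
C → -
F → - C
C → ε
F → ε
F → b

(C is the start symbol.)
To find M[C, 'b'], we find productions for C where 'b' is in the predict set (PREDICT(N → α) = (FIRST(α) \ {ε}) ∪ (FOLLOW(N) if α ⇒* ε)).

Relevant sets:
  FOLLOW(C) = { $ }

C → / / F: PREDICT = { '/' }
C → -: PREDICT = { '-' }
C → ε: PREDICT = { $ }

M[C, 'b'] is empty (no production applies)

Answer: Empty (error entry)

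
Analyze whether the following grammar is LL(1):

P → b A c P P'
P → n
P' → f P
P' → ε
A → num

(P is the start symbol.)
No. Predict set conflict for P': { 'f' }

A grammar is LL(1) if for each non-terminal N with multiple productions, the predict sets of those productions are pairwise disjoint, where PREDICT(N → α) = (FIRST(α) \ {ε}) ∪ (FOLLOW(N) if α ⇒* ε).

Relevant sets:
  FOLLOW(P') = { $, 'f' }

For P:
  PREDICT(P → b A c P P') = { 'b' }
  PREDICT(P → n) = { 'n' }
For P':
  PREDICT(P' → f P) = { 'f' }
  PREDICT(P' → ε) = { $, 'f' }
A has a single production, so nothing to check there.

Conflict found: Predict set conflict for P': { 'f' }
The grammar is NOT LL(1).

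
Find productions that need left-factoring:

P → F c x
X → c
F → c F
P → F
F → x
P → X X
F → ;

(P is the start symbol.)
Left-factoring is needed when two productions for the same non-terminal
share a common prefix on the right-hand side.

Productions for P:
  P → F c x
  P → F
  P → X X
Productions for F:
  F → c F
  F → x
  F → ;

Found common prefix 'F' in productions for P

Answer: Yes, P has productions with common prefix 'F'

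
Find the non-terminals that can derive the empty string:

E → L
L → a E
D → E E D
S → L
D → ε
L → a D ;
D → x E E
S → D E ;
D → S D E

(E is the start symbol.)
ε-productions: D → ε
So D is immediately nullable.
No further non-terminal can be added: every production for the remaining non-terminals contains a terminal or a non-nullable non-terminal.
Nullable = { 'D' }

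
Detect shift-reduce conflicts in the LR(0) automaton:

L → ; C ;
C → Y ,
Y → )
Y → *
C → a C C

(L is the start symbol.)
No shift-reduce conflicts

A shift-reduce conflict occurs when an LR(0) state has both:
  - a complete (reduce) item [A → α .] (dot at the end), and
  - a shift item [B → β . c γ] (dot before a terminal).

Augment with L' → L and build the canonical LR(0) collection (I0 = CLOSURE({[L' → . L]}), then GOTO on every symbol after a dot until no new states appear). It has 12 states:
  I0: { [L → . ; C ;], [L' → . L] }  — shift
  I1: { [C → . Y ,], [C → . a C C], [L → ; . C ;], [Y → . )], [Y → . *] }  — shift
  I2: { [L' → L .] }  — accept
  I3: { [Y → ) .] }  — reduce
  I4: { [Y → * .] }  — reduce
  I5: { [L → ; C . ;] }  — shift
  I6: { [C → Y . ,] }  — shift
  I7: { [C → . Y ,], [C → . a C C], [C → a . C C], [Y → . )], [Y → . *] }  — shift
  I8: { [C → . Y ,], [C → . a C C], [C → a C . C], [Y → . )], [Y → . *] }  — shift
  I9: { [C → a C C .] }  — reduce
  I10: { [C → Y , .] }  — reduce
  I11: { [L → ; C ; .] }  — reduce

No state contains both a complete item and a shift item.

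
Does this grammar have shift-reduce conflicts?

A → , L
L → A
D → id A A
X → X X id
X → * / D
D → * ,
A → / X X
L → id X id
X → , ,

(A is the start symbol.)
Yes — I7: [A → / X X .] vs [X → . * / D]

A shift-reduce conflict occurs when an LR(0) state has both:
  - a complete (reduce) item [A → α .] (dot at the end), and
  - a shift item [B → β . c γ] (dot before a terminal).

Augment with A' → A and build the canonical LR(0) collection (I0 = CLOSURE({[A' → . A]}), then GOTO on every symbol after a dot until no new states appear). It has 23 states:
  I0: { [A → . , L], [A → . / X X], [A' → . A] }  — shift
  I1: { [A → , . L], [A → . , L], [A → . / X X], [L → . A], [L → . id X id] }  — shift
  I2: { [A → / . X X], [X → . * / D], [X → . , ,], [X → . X X id] }  — shift
  I3: { [A' → A .] }  — accept
  I4: { [X → * . / D] }  — shift
  I5: { [X → , . ,] }  — shift
  I6: { [A → / X . X], [X → . * / D], [X → . , ,], [X → . X X id], [X → X . X id] }  — shift
  I7: { [A → / X X .], [X → . * / D], [X → . , ,], [X → . X X id], [X → X . X id], [X → X X . id] }  — shift, reduce
  I8: { [X → . * / D], [X → . , ,], [X → . X X id], [X → X . X id], [X → X X . id] }  — shift
  I9: { [X → X X id .] }  — reduce
  I10: { [X → , , .] }  — reduce
  I11: { [D → . * ,], [D → . id A A], [X → * / . D] }  — shift
  I12: { [D → * . ,] }  — shift
  I13: { [X → * / D .] }  — reduce
  I14: { [A → . , L], [A → . / X X], [D → id . A A] }  — shift
  I15: { [A → . , L], [A → . / X X], [D → id A . A] }  — shift
  I16: { [D → id A A .] }  — reduce
  I17: { [D → * , .] }  — reduce
  I18: { [L → A .] }  — reduce
  I19: { [A → , L .] }  — reduce
  I20: { [L → id . X id], [X → . * / D], [X → . , ,], [X → . X X id] }  — shift
  I21: { [L → id X . id], [X → . * / D], [X → . , ,], [X → . X X id], [X → X . X id] }  — shift
  I22: { [L → id X id .] }  — reduce

I7 contains reduce item [A → / X X .] and shift items [X → . * / D], [X → . , ,], [X → X X . id] — shift-reduce conflict.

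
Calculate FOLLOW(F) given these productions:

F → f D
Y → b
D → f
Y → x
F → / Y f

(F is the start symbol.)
To compute FOLLOW(F), find every occurrence of F on a right-hand side N → α F β: add FIRST(β) \ {ε}, and if β is empty or nullable also add FOLLOW(N). Iterate to a fixed point.

F is the start symbol, so $ ∈ FOLLOW(F).
F does not occur on any right-hand side.

Taking the union: FOLLOW(F) = { $ }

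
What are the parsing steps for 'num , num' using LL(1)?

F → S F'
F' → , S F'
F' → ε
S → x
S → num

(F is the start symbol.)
LL(1) parsing maintains a stack (initially the start symbol over $) and the input. At each step: if the stack top is a terminal, match it against the current input token; if it is a non-terminal N, replace it with the RHS of M[N, lookahead] (the unique production whose predict set contains the lookahead).

Stack is shown with the top on the left.

Stack     Input        Action
-----------------------------
F $       num , num $  output F → S F'
S F' $    num , num $  output S → num
num F' $  num , num $  match 'num'
F' $      , num $      output F' → , S F'
, S F' $  , num $      match ','
S F' $    num $        output S → num
num F' $  num $        match 'num'
F' $      $            output F' → ε
$         $            accept

The string is accepted.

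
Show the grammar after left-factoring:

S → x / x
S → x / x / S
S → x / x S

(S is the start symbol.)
S → x / x S'
S' → ε
S' → / S
S' → S

Left-factoring transforms A → αβ₁ | αβ₂ into A → αA' and A' → β₁ | β₂
(α is the longest common prefix among the alternatives). Repeat until
no nonterminal has two alternatives with a common prefix.

Round 1: S has alternatives sharing prefix 'x / x'. Introduce S': S → x / x S'
  Add: S' → ε
  Add: S' → / S
  Add: S' → S

No remaining common prefixes — done.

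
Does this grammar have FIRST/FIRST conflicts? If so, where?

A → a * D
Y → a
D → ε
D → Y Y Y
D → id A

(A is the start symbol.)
No FIRST/FIRST conflicts.

A FIRST/FIRST conflict occurs when two productions N → α and N → β for the same non-terminal have FIRST(α) ∩ FIRST(β) ≠ ∅ (with ε ∈ FIRST of a nullable right-hand side, so two nullable alternatives also conflict).

FIRST sets of the non-terminals at (or reachable through a nullable prefix from) the front of some alternative:
  FIRST(Y) = { 'a' }

Productions for D:
  D → ε: FIRST = { ε }
  D → Y Y Y: FIRST = { 'a' }
  D → id A: FIRST = { 'id' }
A, Y have only one production, so no FIRST/FIRST conflict is possible there.

All alternatives of each non-terminal have pairwise disjoint FIRST sets.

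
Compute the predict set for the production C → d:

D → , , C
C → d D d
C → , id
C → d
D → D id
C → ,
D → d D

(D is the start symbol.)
{ 'd' }

PREDICT(C → d) = (FIRST(RHS) \ {ε}) ∪ (FOLLOW(C) if ε ∈ FIRST(RHS), i.e. RHS ⇒* ε)
FIRST(d) = { 'd' }
ε ∉ FIRST(d), so FOLLOW(C) is not added.
PREDICT(C → d) = { 'd' }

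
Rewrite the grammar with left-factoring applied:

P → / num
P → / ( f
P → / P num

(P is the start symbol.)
P → / P'
P' → num
P' → ( f
P' → P num

Left-factoring transforms A → αβ₁ | αβ₂ into A → αA' and A' → β₁ | β₂
(α is the longest common prefix among the alternatives). Repeat until
no nonterminal has two alternatives with a common prefix.

Round 1: P has alternatives sharing prefix '/'. Introduce P': P → / P'
  Add: P' → num
  Add: P' → ( f
  Add: P' → P num

No remaining common prefixes — done.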